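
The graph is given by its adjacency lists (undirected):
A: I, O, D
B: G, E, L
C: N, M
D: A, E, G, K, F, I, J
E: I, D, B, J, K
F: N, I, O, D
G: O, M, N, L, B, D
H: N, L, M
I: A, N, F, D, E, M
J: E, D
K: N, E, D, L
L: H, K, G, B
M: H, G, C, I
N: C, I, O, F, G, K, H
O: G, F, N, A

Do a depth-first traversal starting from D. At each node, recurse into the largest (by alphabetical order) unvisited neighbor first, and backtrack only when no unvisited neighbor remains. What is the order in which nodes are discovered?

Visit D
D → K
K → N
N → O
O → G
G → M
M → I
I → F
I → E
E → J
E → B
B → L
L → H
I → A
M → C

D, K, N, O, G, M, I, F, E, J, B, L, H, A, C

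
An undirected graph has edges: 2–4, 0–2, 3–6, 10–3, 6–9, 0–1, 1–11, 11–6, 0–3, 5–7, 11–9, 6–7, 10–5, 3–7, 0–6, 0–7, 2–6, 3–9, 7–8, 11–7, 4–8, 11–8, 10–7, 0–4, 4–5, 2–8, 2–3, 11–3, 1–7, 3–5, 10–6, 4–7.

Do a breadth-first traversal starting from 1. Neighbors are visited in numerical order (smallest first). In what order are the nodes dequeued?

Visit 1; enqueue 0, 7, 11 → queue [0, 7, 11]
Visit 0; enqueue 2, 3, 4, 6 → queue [7, 11, 2, 3, 4, 6]
Visit 7; enqueue 5, 8, 10 → queue [11, 2, 3, 4, 6, 5, 8, 10]
Visit 11; enqueue 9 → queue [2, 3, 4, 6, 5, 8, 10, 9]
Visit 2 → queue [3, 4, 6, 5, 8, 10, 9]
Visit 3 → queue [4, 6, 5, 8, 10, 9]
Visit 4 → queue [6, 5, 8, 10, 9]
Visit 6 → queue [5, 8, 10, 9]
Visit 5 → queue [8, 10, 9]
Visit 8 → queue [10, 9]
Visit 10 → queue [9]
Visit 9 → queue []

1, 0, 7, 11, 2, 3, 4, 6, 5, 8, 10, 9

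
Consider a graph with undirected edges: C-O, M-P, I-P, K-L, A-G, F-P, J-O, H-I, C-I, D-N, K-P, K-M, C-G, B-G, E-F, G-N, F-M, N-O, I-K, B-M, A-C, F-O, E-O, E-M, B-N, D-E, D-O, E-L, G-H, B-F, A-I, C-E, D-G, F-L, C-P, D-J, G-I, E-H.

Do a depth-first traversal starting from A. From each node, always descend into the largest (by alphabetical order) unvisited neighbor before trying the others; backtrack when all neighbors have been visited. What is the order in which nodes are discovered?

A I P M K L F O N G H E D J C B

Visit A
A → I
I → P
P → M
M → K
K → L
L → F
F → O
O → N
N → G
G → H
H → E
E → D
D → J
E → C
G → B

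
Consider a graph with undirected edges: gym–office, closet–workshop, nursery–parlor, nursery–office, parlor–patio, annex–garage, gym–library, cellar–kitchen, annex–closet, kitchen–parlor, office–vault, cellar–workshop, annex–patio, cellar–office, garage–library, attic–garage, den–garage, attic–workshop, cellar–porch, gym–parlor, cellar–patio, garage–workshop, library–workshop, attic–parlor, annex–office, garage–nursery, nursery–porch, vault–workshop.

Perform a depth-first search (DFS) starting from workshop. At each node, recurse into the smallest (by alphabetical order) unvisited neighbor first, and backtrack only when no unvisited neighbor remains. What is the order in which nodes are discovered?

Visit workshop
workshop → attic
attic → garage
garage → annex
annex → closet
annex → office
office → cellar
cellar → kitchen
kitchen → parlor
parlor → gym
gym → library
parlor → nursery
nursery → porch
parlor → patio
office → vault
garage → den

workshop → attic → garage → annex → closet → office → cellar → kitchen → parlor → gym → library → nursery → porch → patio → vault → den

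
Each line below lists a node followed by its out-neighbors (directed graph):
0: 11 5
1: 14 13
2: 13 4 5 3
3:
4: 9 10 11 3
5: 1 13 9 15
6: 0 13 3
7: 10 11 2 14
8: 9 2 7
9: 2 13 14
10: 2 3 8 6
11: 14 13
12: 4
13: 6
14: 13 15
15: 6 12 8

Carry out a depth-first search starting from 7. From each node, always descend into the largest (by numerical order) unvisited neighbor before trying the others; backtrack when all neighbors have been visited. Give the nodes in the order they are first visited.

7, 14, 15, 12, 4, 11, 13, 6, 3, 0, 5, 9, 2, 1, 10, 8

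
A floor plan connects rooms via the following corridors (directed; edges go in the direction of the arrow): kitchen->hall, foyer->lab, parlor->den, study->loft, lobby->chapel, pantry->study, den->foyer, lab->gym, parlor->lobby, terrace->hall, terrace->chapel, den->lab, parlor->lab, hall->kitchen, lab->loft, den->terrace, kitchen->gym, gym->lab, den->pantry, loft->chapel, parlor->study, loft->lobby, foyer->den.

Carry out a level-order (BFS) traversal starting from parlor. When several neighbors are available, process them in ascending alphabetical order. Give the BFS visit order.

Visit parlor; enqueue den, lab, lobby, study → queue [den, lab, lobby, study]
Visit den; enqueue foyer, pantry, terrace → queue [lab, lobby, study, foyer, pantry, terrace]
Visit lab; enqueue gym, loft → queue [lobby, study, foyer, pantry, terrace, gym, loft]
Visit lobby; enqueue chapel → queue [study, foyer, pantry, terrace, gym, loft, chapel]
Visit study → queue [foyer, pantry, terrace, gym, loft, chapel]
Visit foyer → queue [pantry, terrace, gym, loft, chapel]
Visit pantry → queue [terrace, gym, loft, chapel]
Visit terrace; enqueue hall → queue [gym, loft, chapel, hall]
Visit gym → queue [loft, chapel, hall]
Visit loft → queue [chapel, hall]
Visit chapel → queue [hall]
Visit hall; enqueue kitchen → queue [kitchen]
Visit kitchen → queue []

parlor, den, lab, lobby, study, foyer, pantry, terrace, gym, loft, chapel, hall, kitchen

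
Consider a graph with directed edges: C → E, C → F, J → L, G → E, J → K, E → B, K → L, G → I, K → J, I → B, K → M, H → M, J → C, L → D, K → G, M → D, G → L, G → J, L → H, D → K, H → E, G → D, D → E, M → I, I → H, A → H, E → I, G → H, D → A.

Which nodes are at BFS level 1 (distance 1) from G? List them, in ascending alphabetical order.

D, E, H, I, J, L

Level 0: G
Level 1: D, E, H, I, J, L
Level 2: A, B, C, K, M
Level 3: F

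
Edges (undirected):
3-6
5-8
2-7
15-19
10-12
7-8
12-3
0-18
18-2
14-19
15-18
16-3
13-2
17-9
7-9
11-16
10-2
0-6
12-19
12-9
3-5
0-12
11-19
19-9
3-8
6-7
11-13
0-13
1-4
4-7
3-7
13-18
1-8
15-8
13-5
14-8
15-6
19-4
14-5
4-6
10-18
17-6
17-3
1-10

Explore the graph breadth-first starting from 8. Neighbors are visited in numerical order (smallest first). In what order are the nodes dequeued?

8 → 1 → 3 → 5 → 7 → 14 → 15 → 4 → 10 → 6 → 12 → 16 → 17 → 13 → 2 → 9 → 19 → 18 → 0 → 11

Visit 8; enqueue 1, 3, 5, 7, 14, 15 → queue [1, 3, 5, 7, 14, 15]
Visit 1; enqueue 4, 10 → queue [3, 5, 7, 14, 15, 4, 10]
Visit 3; enqueue 6, 12, 16, 17 → queue [5, 7, 14, 15, 4, 10, 6, 12, 16, 17]
Visit 5; enqueue 13 → queue [7, 14, 15, 4, 10, 6, 12, 16, 17, 13]
Visit 7; enqueue 2, 9 → queue [14, 15, 4, 10, 6, 12, 16, 17, 13, 2, 9]
Visit 14; enqueue 19 → queue [15, 4, 10, 6, 12, 16, 17, 13, 2, 9, 19]
Visit 15; enqueue 18 → queue [4, 10, 6, 12, 16, 17, 13, 2, 9, 19, 18]
Visit 4 → queue [10, 6, 12, 16, 17, 13, 2, 9, 19, 18]
Visit 10 → queue [6, 12, 16, 17, 13, 2, 9, 19, 18]
Visit 6; enqueue 0 → queue [12, 16, 17, 13, 2, 9, 19, 18, 0]
Visit 12 → queue [16, 17, 13, 2, 9, 19, 18, 0]
Visit 16; enqueue 11 → queue [17, 13, 2, 9, 19, 18, 0, 11]
Visit 17 → queue [13, 2, 9, 19, 18, 0, 11]
Visit 13 → queue [2, 9, 19, 18, 0, 11]
Visit 2 → queue [9, 19, 18, 0, 11]
Visit 9 → queue [19, 18, 0, 11]
Visit 19 → queue [18, 0, 11]
Visit 18 → queue [0, 11]
Visit 0 → queue [11]
Visit 11 → queue []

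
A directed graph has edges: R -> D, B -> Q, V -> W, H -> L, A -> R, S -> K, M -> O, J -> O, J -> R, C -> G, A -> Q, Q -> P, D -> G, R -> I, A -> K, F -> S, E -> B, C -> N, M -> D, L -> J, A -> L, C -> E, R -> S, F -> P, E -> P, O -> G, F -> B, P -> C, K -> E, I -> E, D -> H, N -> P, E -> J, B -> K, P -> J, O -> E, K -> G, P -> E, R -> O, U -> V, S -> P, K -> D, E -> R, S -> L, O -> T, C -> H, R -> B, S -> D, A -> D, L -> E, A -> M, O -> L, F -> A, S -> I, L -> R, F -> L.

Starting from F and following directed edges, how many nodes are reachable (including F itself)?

20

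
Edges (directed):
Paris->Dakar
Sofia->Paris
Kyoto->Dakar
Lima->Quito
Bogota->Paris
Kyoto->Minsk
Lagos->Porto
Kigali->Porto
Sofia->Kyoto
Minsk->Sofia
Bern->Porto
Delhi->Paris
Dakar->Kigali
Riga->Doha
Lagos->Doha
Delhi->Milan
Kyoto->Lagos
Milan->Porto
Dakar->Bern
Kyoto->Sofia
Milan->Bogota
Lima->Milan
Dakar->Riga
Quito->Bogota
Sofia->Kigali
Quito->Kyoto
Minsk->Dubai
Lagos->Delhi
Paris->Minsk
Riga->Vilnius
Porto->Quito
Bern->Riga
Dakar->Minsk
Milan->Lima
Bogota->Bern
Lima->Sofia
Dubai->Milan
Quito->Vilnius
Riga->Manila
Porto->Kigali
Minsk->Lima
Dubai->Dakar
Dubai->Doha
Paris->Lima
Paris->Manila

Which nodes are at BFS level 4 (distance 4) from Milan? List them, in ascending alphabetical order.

Level 0: Milan
Level 1: Bogota, Lima, Porto
Level 2: Bern, Kigali, Paris, Quito, Sofia
Level 3: Dakar, Kyoto, Manila, Minsk, Riga, Vilnius
Level 4: Doha, Dubai, Lagos
Level 5: Delhi

Doha, Dubai, Lagos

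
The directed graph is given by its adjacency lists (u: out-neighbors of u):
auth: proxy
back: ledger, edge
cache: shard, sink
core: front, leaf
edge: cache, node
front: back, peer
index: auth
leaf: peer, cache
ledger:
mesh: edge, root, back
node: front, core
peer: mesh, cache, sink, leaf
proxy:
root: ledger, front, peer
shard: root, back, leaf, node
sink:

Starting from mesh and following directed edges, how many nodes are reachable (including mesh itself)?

13

BFS from mesh visits: mesh, root, edge, back, peer, ledger, front, node, cache, sink, leaf, core, shard
Reachable nodes: 13 of 16 total.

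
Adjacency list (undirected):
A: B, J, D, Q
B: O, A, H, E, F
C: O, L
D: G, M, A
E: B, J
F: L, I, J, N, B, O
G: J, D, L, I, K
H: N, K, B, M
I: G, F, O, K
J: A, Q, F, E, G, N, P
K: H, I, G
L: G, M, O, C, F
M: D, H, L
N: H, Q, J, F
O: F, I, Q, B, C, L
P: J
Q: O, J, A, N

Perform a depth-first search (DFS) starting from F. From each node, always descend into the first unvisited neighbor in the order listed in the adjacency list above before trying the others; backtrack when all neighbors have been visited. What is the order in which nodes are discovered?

F, L, G, J, A, B, O, I, K, H, N, Q, M, D, C, E, P

Visit F
F → L
L → G
G → J
J → A
A → B
B → O
O → I
I → K
K → H
H → N
N → Q
H → M
M → D
O → C
B → E
J → P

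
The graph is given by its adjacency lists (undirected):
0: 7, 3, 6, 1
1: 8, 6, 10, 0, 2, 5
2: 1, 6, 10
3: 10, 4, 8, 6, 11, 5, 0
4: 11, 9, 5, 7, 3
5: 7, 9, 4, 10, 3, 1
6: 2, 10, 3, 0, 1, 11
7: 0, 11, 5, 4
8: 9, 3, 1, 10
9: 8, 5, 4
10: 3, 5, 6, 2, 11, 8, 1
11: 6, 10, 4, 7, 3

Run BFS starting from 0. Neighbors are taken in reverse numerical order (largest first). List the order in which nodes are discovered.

0, 7, 6, 3, 1, 11, 5, 4, 10, 2, 8, 9

Visit 0; enqueue 7, 6, 3, 1 → queue [7, 6, 3, 1]
Visit 7; enqueue 11, 5, 4 → queue [6, 3, 1, 11, 5, 4]
Visit 6; enqueue 10, 2 → queue [3, 1, 11, 5, 4, 10, 2]
Visit 3; enqueue 8 → queue [1, 11, 5, 4, 10, 2, 8]
Visit 1 → queue [11, 5, 4, 10, 2, 8]
Visit 11 → queue [5, 4, 10, 2, 8]
Visit 5; enqueue 9 → queue [4, 10, 2, 8, 9]
Visit 4 → queue [10, 2, 8, 9]
Visit 10 → queue [2, 8, 9]
Visit 2 → queue [8, 9]
Visit 8 → queue [9]
Visit 9 → queue []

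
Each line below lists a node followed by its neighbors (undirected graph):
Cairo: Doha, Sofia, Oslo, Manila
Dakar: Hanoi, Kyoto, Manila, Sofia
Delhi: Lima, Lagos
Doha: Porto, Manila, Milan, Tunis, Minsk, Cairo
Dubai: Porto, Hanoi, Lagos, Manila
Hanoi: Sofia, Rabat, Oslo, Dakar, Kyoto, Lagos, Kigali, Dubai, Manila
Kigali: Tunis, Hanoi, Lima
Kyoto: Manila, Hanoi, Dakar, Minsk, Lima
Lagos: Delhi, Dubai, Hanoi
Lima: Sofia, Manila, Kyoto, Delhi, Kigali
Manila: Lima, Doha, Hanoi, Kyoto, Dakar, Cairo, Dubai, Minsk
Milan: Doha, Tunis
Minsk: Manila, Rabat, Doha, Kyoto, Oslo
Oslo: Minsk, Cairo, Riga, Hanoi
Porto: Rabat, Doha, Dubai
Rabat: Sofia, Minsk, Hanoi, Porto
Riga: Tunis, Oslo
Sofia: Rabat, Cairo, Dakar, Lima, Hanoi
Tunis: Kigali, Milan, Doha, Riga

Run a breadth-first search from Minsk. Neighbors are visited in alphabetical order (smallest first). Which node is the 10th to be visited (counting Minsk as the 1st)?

Visit Minsk; enqueue Doha, Kyoto, Manila, Oslo, Rabat → queue [Doha, Kyoto, Manila, Oslo, Rabat]
Visit Doha; enqueue Cairo, Milan, Porto, Tunis → queue [Kyoto, Manila, Oslo, Rabat, Cairo, Milan, Porto, Tunis]
Visit Kyoto; enqueue Dakar, Hanoi, Lima → queue [Manila, Oslo, Rabat, Cairo, Milan, Porto, Tunis, Dakar, Hanoi, Lima]
Visit Manila; enqueue Dubai → queue [Oslo, Rabat, Cairo, Milan, Porto, Tunis, Dakar, Hanoi, Lima, Dubai]
Visit Oslo; enqueue Riga → queue [Rabat, Cairo, Milan, Porto, Tunis, Dakar, Hanoi, Lima, Dubai, Riga]
Visit Rabat; enqueue Sofia → queue [Cairo, Milan, Porto, Tunis, Dakar, Hanoi, Lima, Dubai, Riga, Sofia]
Visit Cairo → queue [Milan, Porto, Tunis, Dakar, Hanoi, Lima, Dubai, Riga, Sofia]
Visit Milan → queue [Porto, Tunis, Dakar, Hanoi, Lima, Dubai, Riga, Sofia]
Visit Porto → queue [Tunis, Dakar, Hanoi, Lima, Dubai, Riga, Sofia]
Visit Tunis; enqueue Kigali → queue [Dakar, Hanoi, Lima, Dubai, Riga, Sofia, Kigali]
Visit Dakar → queue [Hanoi, Lima, Dubai, Riga, Sofia, Kigali]
Visit Hanoi; enqueue Lagos → queue [Lima, Dubai, Riga, Sofia, Kigali, Lagos]
Visit Lima; enqueue Delhi → queue [Dubai, Riga, Sofia, Kigali, Lagos, Delhi]
Visit Dubai → queue [Riga, Sofia, Kigali, Lagos, Delhi]
Visit Riga → queue [Sofia, Kigali, Lagos, Delhi]
Visit Sofia → queue [Kigali, Lagos, Delhi]
Visit Kigali → queue [Lagos, Delhi]
Visit Lagos → queue [Delhi]
Visit Delhi → queue []

Visit order: Minsk, Doha, Kyoto, Manila, Oslo, Rabat, Cairo, Milan, Porto, Tunis, Dakar, Hanoi, Lima, Dubai, Riga, Sofia, Kigali, Lagos, Delhi

Tunis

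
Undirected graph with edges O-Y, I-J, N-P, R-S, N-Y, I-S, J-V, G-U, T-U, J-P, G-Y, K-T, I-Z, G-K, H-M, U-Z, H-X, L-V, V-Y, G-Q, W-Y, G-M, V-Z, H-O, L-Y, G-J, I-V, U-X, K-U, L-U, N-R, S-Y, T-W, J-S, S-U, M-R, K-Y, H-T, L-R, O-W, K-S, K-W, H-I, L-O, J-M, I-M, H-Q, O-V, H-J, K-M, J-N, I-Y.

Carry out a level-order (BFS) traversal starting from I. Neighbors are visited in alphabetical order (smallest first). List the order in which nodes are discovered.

Visit I; enqueue H, J, M, S, V, Y, Z → queue [H, J, M, S, V, Y, Z]
Visit H; enqueue O, Q, T, X → queue [J, M, S, V, Y, Z, O, Q, T, X]
Visit J; enqueue G, N, P → queue [M, S, V, Y, Z, O, Q, T, X, G, N, P]
Visit M; enqueue K, R → queue [S, V, Y, Z, O, Q, T, X, G, N, P, K, R]
Visit S; enqueue U → queue [V, Y, Z, O, Q, T, X, G, N, P, K, R, U]
Visit V; enqueue L → queue [Y, Z, O, Q, T, X, G, N, P, K, R, U, L]
Visit Y; enqueue W → queue [Z, O, Q, T, X, G, N, P, K, R, U, L, W]
Visit Z → queue [O, Q, T, X, G, N, P, K, R, U, L, W]
Visit O → queue [Q, T, X, G, N, P, K, R, U, L, W]
Visit Q → queue [T, X, G, N, P, K, R, U, L, W]
Visit T → queue [X, G, N, P, K, R, U, L, W]
Visit X → queue [G, N, P, K, R, U, L, W]
Visit G → queue [N, P, K, R, U, L, W]
Visit N → queue [P, K, R, U, L, W]
Visit P → queue [K, R, U, L, W]
Visit K → queue [R, U, L, W]
Visit R → queue [U, L, W]
Visit U → queue [L, W]
Visit L → queue [W]
Visit W → queue []

I -> H -> J -> M -> S -> V -> Y -> Z -> O -> Q -> T -> X -> G -> N -> P -> K -> R -> U -> L -> W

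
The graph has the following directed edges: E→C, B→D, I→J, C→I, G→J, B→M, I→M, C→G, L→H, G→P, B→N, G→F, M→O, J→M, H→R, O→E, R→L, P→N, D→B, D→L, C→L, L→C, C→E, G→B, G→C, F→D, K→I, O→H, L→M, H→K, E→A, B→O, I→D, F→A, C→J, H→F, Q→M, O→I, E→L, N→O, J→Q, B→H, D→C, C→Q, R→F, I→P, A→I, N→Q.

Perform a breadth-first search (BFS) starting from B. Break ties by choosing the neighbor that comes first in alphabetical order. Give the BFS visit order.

B, D, H, M, N, O, C, L, F, K, R, Q, E, I, G, J, A, P

Visit B; enqueue D, H, M, N, O → queue [D, H, M, N, O]
Visit D; enqueue C, L → queue [H, M, N, O, C, L]
Visit H; enqueue F, K, R → queue [M, N, O, C, L, F, K, R]
Visit M → queue [N, O, C, L, F, K, R]
Visit N; enqueue Q → queue [O, C, L, F, K, R, Q]
Visit O; enqueue E, I → queue [C, L, F, K, R, Q, E, I]
Visit C; enqueue G, J → queue [L, F, K, R, Q, E, I, G, J]
Visit L → queue [F, K, R, Q, E, I, G, J]
Visit F; enqueue A → queue [K, R, Q, E, I, G, J, A]
Visit K → queue [R, Q, E, I, G, J, A]
Visit R → queue [Q, E, I, G, J, A]
Visit Q → queue [E, I, G, J, A]
Visit E → queue [I, G, J, A]
Visit I; enqueue P → queue [G, J, A, P]
Visit G → queue [J, A, P]
Visit J → queue [A, P]
Visit A → queue [P]
Visit P → queue []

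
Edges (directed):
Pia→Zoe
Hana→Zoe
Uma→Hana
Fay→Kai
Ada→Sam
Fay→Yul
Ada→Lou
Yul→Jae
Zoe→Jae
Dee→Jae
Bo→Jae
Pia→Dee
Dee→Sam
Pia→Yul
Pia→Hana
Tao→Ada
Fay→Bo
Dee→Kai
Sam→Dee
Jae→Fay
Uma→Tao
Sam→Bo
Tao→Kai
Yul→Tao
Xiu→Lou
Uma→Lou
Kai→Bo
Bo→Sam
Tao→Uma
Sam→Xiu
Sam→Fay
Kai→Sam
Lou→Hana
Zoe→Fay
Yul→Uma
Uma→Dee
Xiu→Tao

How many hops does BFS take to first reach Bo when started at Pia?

3

Level 0: Pia
Level 1: Dee, Hana, Yul, Zoe
Level 2: Fay, Jae, Kai, Sam, Tao, Uma
Level 3: Ada, Bo, Lou, Xiu
Bo first appears at level 3.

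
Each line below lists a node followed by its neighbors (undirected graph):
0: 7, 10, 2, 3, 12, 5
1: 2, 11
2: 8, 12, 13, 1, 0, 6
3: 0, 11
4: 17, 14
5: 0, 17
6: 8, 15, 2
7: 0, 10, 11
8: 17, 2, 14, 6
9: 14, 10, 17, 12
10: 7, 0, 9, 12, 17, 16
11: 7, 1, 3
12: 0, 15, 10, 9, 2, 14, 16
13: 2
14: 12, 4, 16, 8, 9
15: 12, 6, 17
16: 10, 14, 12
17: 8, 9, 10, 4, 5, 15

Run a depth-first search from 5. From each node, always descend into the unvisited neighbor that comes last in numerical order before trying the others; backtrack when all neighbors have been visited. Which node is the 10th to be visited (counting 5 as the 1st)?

Visit 5
5 → 17
17 → 15
15 → 12
12 → 16
16 → 14
14 → 9
9 → 10
10 → 7
7 → 11
11 → 3
3 → 0
0 → 2
2 → 13
2 → 8
8 → 6
2 → 1
14 → 4

Visit order: 5, 17, 15, 12, 16, 14, 9, 10, 7, 11, 3, 0, 2, 13, 8, 6, 1, 4

11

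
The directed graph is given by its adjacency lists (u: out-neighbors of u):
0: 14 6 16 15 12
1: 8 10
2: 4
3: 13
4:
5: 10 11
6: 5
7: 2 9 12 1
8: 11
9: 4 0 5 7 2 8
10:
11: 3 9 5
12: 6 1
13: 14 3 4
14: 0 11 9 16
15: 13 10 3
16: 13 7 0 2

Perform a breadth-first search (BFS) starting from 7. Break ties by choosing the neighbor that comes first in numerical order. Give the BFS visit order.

7 1 2 9 12 8 10 4 0 5 6 11 14 15 16 3 13

Visit 7; enqueue 1, 2, 9, 12 → queue [1, 2, 9, 12]
Visit 1; enqueue 8, 10 → queue [2, 9, 12, 8, 10]
Visit 2; enqueue 4 → queue [9, 12, 8, 10, 4]
Visit 9; enqueue 0, 5 → queue [12, 8, 10, 4, 0, 5]
Visit 12; enqueue 6 → queue [8, 10, 4, 0, 5, 6]
Visit 8; enqueue 11 → queue [10, 4, 0, 5, 6, 11]
Visit 10 → queue [4, 0, 5, 6, 11]
Visit 4 → queue [0, 5, 6, 11]
Visit 0; enqueue 14, 15, 16 → queue [5, 6, 11, 14, 15, 16]
Visit 5 → queue [6, 11, 14, 15, 16]
Visit 6 → queue [11, 14, 15, 16]
Visit 11; enqueue 3 → queue [14, 15, 16, 3]
Visit 14 → queue [15, 16, 3]
Visit 15; enqueue 13 → queue [16, 3, 13]
Visit 16 → queue [3, 13]
Visit 3 → queue [13]
Visit 13 → queue []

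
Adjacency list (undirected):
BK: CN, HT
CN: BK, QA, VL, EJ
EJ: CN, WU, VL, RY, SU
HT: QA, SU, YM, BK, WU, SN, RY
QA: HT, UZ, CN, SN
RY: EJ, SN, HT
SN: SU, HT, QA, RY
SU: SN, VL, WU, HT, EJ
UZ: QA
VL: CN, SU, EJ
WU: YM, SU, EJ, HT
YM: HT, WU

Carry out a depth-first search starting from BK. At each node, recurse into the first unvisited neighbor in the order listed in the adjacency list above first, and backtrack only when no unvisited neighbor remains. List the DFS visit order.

BK -> CN -> QA -> HT -> SU -> SN -> RY -> EJ -> WU -> YM -> VL -> UZ

Visit BK
BK → CN
CN → QA
QA → HT
HT → SU
SU → SN
SN → RY
RY → EJ
EJ → WU
WU → YM
EJ → VL
QA → UZ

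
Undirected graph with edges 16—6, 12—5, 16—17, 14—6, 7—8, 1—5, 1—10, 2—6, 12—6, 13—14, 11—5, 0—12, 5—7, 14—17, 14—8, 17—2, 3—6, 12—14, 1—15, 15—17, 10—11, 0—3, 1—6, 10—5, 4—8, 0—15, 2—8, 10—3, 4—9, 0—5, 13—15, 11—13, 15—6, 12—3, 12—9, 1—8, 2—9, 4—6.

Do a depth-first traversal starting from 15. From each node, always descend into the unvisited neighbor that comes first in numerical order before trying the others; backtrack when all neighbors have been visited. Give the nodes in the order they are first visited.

15, 0, 3, 6, 1, 5, 7, 8, 2, 9, 4, 12, 14, 13, 11, 10, 17, 16

Visit 15
15 → 0
0 → 3
3 → 6
6 → 1
1 → 5
5 → 7
7 → 8
8 → 2
2 → 9
9 → 4
9 → 12
12 → 14
14 → 13
13 → 11
11 → 10
14 → 17
17 → 16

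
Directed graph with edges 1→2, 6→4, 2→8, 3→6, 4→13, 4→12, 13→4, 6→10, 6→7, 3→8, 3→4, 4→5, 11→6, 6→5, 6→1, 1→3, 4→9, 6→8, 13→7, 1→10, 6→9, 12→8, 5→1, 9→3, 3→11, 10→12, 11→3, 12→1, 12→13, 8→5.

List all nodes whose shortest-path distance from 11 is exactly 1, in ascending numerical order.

Level 0: 11
Level 1: 3, 6
Level 2: 1, 4, 5, 7, 8, 9, 10
Level 3: 2, 12, 13

3, 6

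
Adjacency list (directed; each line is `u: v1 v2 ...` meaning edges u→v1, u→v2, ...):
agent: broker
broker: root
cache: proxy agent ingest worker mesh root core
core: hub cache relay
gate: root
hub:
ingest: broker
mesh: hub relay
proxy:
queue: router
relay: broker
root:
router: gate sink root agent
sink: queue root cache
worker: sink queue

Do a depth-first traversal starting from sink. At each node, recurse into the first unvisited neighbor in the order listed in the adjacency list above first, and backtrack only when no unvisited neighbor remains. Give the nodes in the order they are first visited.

sink queue router gate root agent broker cache proxy ingest worker mesh hub relay core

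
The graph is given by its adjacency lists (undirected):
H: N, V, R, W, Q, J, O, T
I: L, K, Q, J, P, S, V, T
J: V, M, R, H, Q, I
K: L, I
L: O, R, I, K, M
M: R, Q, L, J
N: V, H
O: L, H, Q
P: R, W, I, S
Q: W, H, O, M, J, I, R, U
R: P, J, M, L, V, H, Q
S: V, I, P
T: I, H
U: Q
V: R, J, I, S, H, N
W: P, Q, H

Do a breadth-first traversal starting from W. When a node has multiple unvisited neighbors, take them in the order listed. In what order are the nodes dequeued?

Visit W; enqueue P, Q, H → queue [P, Q, H]
Visit P; enqueue R, I, S → queue [Q, H, R, I, S]
Visit Q; enqueue O, M, J, U → queue [H, R, I, S, O, M, J, U]
Visit H; enqueue N, V, T → queue [R, I, S, O, M, J, U, N, V, T]
Visit R; enqueue L → queue [I, S, O, M, J, U, N, V, T, L]
Visit I; enqueue K → queue [S, O, M, J, U, N, V, T, L, K]
Visit S → queue [O, M, J, U, N, V, T, L, K]
Visit O → queue [M, J, U, N, V, T, L, K]
Visit M → queue [J, U, N, V, T, L, K]
Visit J → queue [U, N, V, T, L, K]
Visit U → queue [N, V, T, L, K]
Visit N → queue [V, T, L, K]
Visit V → queue [T, L, K]
Visit T → queue [L, K]
Visit L → queue [K]
Visit K → queue []

W -> P -> Q -> H -> R -> I -> S -> O -> M -> J -> U -> N -> V -> T -> L -> K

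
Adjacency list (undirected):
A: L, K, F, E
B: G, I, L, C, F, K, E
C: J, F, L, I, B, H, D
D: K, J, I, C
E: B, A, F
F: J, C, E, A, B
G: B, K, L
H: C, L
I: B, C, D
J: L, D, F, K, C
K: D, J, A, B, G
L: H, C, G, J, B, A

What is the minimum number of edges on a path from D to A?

2

Level 0: D
Level 1: C, I, J, K
Level 2: A, B, F, G, H, L
Level 3: E
A first appears at level 2.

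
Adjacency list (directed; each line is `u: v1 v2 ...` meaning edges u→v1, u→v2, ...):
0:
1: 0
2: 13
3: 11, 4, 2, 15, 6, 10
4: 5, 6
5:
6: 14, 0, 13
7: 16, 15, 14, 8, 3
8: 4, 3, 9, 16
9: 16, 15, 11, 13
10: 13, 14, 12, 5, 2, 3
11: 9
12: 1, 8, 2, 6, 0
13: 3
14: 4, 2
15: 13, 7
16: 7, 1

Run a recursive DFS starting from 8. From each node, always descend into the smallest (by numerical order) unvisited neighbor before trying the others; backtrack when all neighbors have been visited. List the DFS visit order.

Visit 8
8 → 3
3 → 2
2 → 13
3 → 4
4 → 5
4 → 6
6 → 0
6 → 14
3 → 10
10 → 12
12 → 1
3 → 11
11 → 9
9 → 15
15 → 7
7 → 16

8 → 3 → 2 → 13 → 4 → 5 → 6 → 0 → 14 → 10 → 12 → 1 → 11 → 9 → 15 → 7 → 16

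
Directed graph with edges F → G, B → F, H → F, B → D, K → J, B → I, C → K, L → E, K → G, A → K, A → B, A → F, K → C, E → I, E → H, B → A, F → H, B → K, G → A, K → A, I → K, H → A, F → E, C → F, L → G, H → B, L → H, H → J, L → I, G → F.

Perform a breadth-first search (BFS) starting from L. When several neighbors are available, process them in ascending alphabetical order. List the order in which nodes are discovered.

Visit L; enqueue E, G, H, I → queue [E, G, H, I]
Visit E → queue [G, H, I]
Visit G; enqueue A, F → queue [H, I, A, F]
Visit H; enqueue B, J → queue [I, A, F, B, J]
Visit I; enqueue K → queue [A, F, B, J, K]
Visit A → queue [F, B, J, K]
Visit F → queue [B, J, K]
Visit B; enqueue D → queue [J, K, D]
Visit J → queue [K, D]
Visit K; enqueue C → queue [D, C]
Visit D → queue [C]
Visit C → queue []

L, E, G, H, I, A, F, B, J, K, D, C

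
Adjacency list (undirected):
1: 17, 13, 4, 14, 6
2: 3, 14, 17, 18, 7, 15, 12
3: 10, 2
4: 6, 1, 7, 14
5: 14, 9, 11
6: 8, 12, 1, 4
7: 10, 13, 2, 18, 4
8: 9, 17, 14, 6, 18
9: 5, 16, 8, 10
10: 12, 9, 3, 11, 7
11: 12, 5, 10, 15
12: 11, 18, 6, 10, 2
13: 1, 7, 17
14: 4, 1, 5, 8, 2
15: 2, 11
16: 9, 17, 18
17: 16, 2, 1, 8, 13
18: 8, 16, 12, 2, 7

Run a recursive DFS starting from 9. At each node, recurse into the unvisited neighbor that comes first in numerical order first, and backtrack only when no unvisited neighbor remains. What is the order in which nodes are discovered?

Visit 9
9 → 5
5 → 11
11 → 10
10 → 3
3 → 2
2 → 7
7 → 4
4 → 1
1 → 6
6 → 8
8 → 14
8 → 17
17 → 13
17 → 16
16 → 18
18 → 12
2 → 15

9, 5, 11, 10, 3, 2, 7, 4, 1, 6, 8, 14, 17, 13, 16, 18, 12, 15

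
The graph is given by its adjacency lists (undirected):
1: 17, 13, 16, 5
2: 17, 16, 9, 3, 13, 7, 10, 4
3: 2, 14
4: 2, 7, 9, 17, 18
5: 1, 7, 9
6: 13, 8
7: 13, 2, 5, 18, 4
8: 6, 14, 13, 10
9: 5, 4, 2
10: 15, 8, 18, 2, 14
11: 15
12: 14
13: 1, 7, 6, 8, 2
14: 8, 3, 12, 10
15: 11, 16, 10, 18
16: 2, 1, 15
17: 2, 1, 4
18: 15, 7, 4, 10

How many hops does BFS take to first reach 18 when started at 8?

2

Level 0: 8
Level 1: 6, 10, 13, 14
Level 2: 1, 2, 3, 7, 12, 15, 18
Level 3: 4, 5, 9, 11, 16, 17
18 first appears at level 2.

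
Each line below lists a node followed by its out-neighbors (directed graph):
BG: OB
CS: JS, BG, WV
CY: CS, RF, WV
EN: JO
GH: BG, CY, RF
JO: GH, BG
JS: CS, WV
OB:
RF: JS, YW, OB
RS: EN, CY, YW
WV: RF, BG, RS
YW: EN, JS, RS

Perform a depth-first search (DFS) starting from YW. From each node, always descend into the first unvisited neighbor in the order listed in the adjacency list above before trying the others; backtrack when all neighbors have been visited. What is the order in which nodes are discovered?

YW, EN, JO, GH, BG, OB, CY, CS, JS, WV, RF, RS

Visit YW
YW → EN
EN → JO
JO → GH
GH → BG
BG → OB
GH → CY
CY → CS
CS → JS
JS → WV
WV → RF
WV → RS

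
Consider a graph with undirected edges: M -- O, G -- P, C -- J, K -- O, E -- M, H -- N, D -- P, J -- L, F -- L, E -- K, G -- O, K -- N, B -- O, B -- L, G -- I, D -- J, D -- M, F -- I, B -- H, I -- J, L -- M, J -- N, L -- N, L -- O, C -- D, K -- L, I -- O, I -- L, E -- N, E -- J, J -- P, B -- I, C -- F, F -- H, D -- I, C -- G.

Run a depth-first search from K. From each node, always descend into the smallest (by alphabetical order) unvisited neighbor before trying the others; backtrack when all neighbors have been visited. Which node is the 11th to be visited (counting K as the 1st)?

M

Visit K
K → E
E → J
J → C
C → D
D → I
I → B
B → H
H → F
F → L
L → M
M → O
O → G
G → P
L → N

Visit order: K, E, J, C, D, I, B, H, F, L, M, O, G, P, N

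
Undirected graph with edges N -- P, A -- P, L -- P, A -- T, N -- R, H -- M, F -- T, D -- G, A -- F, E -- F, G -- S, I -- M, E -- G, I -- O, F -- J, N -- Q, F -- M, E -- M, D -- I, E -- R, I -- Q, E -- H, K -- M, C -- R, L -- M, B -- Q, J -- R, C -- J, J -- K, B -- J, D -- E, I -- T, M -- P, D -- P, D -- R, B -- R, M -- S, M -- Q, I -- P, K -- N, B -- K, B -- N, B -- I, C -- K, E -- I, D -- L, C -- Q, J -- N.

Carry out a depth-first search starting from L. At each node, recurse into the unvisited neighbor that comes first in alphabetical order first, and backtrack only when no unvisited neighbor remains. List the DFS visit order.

L -> D -> E -> F -> A -> P -> I -> B -> J -> C -> K -> M -> H -> Q -> N -> R -> S -> G -> O -> T

Visit L
L → D
D → E
E → F
F → A
A → P
P → I
I → B
B → J
J → C
C → K
K → M
M → H
M → Q
Q → N
N → R
M → S
S → G
I → O
I → T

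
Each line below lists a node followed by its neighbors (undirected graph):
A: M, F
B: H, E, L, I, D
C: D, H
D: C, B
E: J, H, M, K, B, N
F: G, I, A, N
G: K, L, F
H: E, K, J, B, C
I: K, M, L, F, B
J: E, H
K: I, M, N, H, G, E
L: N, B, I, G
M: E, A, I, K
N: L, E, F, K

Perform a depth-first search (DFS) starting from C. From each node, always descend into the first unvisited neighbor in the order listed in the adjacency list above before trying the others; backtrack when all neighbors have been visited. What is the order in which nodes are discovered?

Visit C
C → D
D → B
B → H
H → E
E → J
E → M
M → A
A → F
F → G
G → K
K → I
I → L
L → N

C, D, B, H, E, J, M, A, F, G, K, I, L, N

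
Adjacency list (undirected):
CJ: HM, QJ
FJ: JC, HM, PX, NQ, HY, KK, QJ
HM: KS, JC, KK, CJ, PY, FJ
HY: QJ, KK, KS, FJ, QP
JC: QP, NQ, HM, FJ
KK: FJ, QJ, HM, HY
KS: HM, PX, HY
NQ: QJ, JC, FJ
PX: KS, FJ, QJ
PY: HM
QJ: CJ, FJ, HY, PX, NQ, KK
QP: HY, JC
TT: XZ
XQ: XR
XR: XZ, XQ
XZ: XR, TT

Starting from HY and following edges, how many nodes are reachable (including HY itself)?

BFS from HY visits: HY, QJ, KK, KS, FJ, QP, CJ, PX, NQ, HM, JC, PY
Reachable nodes: 12 of 16 total.

12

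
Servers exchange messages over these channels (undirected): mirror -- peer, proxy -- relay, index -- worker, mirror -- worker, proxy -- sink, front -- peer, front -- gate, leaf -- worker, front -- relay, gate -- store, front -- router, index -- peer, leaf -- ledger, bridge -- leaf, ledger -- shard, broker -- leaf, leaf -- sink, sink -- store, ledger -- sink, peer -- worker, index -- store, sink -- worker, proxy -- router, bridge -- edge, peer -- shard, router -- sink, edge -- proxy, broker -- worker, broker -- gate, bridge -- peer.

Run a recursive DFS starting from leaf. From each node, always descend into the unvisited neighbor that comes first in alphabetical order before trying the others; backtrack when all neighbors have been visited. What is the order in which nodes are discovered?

leaf bridge edge proxy relay front gate broker worker index peer mirror shard ledger sink router store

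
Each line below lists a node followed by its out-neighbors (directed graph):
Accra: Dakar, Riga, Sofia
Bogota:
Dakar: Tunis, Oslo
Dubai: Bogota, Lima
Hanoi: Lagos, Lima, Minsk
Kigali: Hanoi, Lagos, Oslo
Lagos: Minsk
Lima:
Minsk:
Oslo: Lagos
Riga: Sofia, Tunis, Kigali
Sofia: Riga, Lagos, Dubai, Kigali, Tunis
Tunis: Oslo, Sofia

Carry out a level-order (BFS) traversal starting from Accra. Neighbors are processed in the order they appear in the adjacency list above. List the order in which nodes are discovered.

Accra Dakar Riga Sofia Tunis Oslo Kigali Lagos Dubai Hanoi Minsk Bogota Lima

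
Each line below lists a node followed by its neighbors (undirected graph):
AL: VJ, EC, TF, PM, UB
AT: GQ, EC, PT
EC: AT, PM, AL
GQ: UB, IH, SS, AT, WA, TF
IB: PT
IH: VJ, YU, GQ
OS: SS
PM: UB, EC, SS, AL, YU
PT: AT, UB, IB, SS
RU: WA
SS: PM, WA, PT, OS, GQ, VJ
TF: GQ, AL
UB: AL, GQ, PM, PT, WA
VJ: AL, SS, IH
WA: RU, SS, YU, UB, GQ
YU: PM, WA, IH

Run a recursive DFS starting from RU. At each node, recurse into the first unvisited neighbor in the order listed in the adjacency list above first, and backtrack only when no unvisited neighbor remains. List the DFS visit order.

Visit RU
RU → WA
WA → SS
SS → PM
PM → UB
UB → AL
AL → VJ
VJ → IH
IH → YU
IH → GQ
GQ → AT
AT → EC
AT → PT
PT → IB
GQ → TF
SS → OS

RU, WA, SS, PM, UB, AL, VJ, IH, YU, GQ, AT, EC, PT, IB, TF, OS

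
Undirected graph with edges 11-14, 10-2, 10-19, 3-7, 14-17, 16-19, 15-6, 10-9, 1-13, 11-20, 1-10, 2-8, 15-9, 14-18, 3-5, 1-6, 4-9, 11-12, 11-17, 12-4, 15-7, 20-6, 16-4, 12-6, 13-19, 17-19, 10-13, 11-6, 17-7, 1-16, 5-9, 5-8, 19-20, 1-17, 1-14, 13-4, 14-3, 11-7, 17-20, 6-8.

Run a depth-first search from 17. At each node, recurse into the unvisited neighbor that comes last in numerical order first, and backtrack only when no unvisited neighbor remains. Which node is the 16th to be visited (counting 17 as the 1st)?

Visit 17
17 → 20
20 → 19
19 → 16
16 → 4
4 → 13
13 → 10
10 → 9
9 → 15
15 → 7
7 → 11
11 → 14
14 → 18
14 → 3
3 → 5
5 → 8
8 → 6
6 → 12
6 → 1
8 → 2

Visit order: 17, 20, 19, 16, 4, 13, 10, 9, 15, 7, 11, 14, 18, 3, 5, 8, 6, 12, 1, 2

8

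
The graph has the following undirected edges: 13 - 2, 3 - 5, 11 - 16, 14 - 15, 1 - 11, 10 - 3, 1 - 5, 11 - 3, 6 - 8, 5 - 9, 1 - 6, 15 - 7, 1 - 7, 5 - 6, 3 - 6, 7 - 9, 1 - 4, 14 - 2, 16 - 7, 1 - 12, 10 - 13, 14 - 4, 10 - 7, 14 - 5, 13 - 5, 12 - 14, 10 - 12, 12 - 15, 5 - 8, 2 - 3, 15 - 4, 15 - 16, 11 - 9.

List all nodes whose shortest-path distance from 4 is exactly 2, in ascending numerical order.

Level 0: 4
Level 1: 1, 14, 15
Level 2: 2, 5, 6, 7, 11, 12, 16
Level 3: 3, 8, 9, 10, 13

2, 5, 6, 7, 11, 12, 16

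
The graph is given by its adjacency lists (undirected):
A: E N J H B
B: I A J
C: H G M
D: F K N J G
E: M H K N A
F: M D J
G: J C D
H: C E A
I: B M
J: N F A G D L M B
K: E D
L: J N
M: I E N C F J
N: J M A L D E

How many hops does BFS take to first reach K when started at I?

3

Level 0: I
Level 1: B, M
Level 2: A, C, E, F, J, N
Level 3: D, G, H, K, L
K first appears at level 3.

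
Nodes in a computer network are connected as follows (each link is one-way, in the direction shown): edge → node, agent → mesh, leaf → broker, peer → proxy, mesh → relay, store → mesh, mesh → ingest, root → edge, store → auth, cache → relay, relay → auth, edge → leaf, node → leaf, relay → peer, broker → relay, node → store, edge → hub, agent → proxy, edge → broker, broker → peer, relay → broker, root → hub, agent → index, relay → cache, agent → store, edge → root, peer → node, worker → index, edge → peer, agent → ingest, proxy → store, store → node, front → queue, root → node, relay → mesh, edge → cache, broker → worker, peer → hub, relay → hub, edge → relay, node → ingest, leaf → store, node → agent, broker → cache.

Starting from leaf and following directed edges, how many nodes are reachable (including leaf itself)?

BFS from leaf visits: leaf, store, broker, node, mesh, auth, worker, relay, peer, cache, ingest, agent, index, hub, proxy
Reachable nodes: 15 of 19 total.

15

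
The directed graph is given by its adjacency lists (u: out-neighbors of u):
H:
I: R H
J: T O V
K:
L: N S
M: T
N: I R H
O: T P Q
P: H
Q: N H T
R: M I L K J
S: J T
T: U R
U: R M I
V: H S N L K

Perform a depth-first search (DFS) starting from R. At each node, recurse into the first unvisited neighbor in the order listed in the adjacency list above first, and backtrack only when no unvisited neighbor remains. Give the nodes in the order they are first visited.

R -> M -> T -> U -> I -> H -> L -> N -> S -> J -> O -> P -> Q -> V -> K

Visit R
R → M
M → T
T → U
U → I
I → H
R → L
L → N
L → S
S → J
J → O
O → P
O → Q
J → V
V → K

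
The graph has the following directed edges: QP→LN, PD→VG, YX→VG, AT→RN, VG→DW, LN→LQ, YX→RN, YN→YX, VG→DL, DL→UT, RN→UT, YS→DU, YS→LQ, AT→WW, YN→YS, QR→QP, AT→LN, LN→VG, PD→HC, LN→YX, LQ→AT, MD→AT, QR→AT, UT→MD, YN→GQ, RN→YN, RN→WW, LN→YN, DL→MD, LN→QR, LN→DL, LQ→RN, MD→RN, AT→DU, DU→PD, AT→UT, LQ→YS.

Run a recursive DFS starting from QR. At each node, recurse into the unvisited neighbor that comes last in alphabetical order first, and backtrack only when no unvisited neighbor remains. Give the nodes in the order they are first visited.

Visit QR
QR → QP
QP → LN
LN → YX
YX → VG
VG → DW
VG → DL
DL → UT
UT → MD
MD → RN
RN → YN
YN → YS
YS → LQ
LQ → AT
AT → WW
AT → DU
DU → PD
PD → HC
YN → GQ

QR QP LN YX VG DW DL UT MD RN YN YS LQ AT WW DU PD HC GQ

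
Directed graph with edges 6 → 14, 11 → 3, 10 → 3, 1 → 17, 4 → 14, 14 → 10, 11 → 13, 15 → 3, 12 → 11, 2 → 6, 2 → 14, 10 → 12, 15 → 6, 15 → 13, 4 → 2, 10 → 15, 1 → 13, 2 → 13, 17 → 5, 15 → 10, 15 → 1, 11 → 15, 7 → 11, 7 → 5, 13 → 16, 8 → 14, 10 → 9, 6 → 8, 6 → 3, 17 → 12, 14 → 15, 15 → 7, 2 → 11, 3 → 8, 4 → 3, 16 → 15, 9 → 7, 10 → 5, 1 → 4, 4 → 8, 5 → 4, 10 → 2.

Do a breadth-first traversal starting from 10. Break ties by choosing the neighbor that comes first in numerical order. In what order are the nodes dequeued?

Visit 10; enqueue 2, 3, 5, 9, 12, 15 → queue [2, 3, 5, 9, 12, 15]
Visit 2; enqueue 6, 11, 13, 14 → queue [3, 5, 9, 12, 15, 6, 11, 13, 14]
Visit 3; enqueue 8 → queue [5, 9, 12, 15, 6, 11, 13, 14, 8]
Visit 5; enqueue 4 → queue [9, 12, 15, 6, 11, 13, 14, 8, 4]
Visit 9; enqueue 7 → queue [12, 15, 6, 11, 13, 14, 8, 4, 7]
Visit 12 → queue [15, 6, 11, 13, 14, 8, 4, 7]
Visit 15; enqueue 1 → queue [6, 11, 13, 14, 8, 4, 7, 1]
Visit 6 → queue [11, 13, 14, 8, 4, 7, 1]
Visit 11 → queue [13, 14, 8, 4, 7, 1]
Visit 13; enqueue 16 → queue [14, 8, 4, 7, 1, 16]
Visit 14 → queue [8, 4, 7, 1, 16]
Visit 8 → queue [4, 7, 1, 16]
Visit 4 → queue [7, 1, 16]
Visit 7 → queue [1, 16]
Visit 1; enqueue 17 → queue [16, 17]
Visit 16 → queue [17]
Visit 17 → queue []

10 → 2 → 3 → 5 → 9 → 12 → 15 → 6 → 11 → 13 → 14 → 8 → 4 → 7 → 1 → 16 → 17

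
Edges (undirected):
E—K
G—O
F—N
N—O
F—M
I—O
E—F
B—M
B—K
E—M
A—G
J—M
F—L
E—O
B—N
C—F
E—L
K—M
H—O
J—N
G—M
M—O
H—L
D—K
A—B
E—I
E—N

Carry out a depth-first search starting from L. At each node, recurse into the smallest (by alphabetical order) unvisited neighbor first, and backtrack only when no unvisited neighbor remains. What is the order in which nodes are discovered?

Visit L
L → E
E → F
F → C
F → M
M → B
B → A
A → G
G → O
O → H
O → I
O → N
N → J
B → K
K → D

L E F C M B A G O H I N J K D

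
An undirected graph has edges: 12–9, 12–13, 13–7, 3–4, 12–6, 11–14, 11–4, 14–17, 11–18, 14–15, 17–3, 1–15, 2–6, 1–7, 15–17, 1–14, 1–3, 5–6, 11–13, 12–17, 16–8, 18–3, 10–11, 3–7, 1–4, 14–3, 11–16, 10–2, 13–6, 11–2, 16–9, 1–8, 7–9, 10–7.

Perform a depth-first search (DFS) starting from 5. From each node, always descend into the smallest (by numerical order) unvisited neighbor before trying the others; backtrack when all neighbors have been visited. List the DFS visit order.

5 -> 6 -> 2 -> 10 -> 7 -> 1 -> 3 -> 4 -> 11 -> 13 -> 12 -> 9 -> 16 -> 8 -> 17 -> 14 -> 15 -> 18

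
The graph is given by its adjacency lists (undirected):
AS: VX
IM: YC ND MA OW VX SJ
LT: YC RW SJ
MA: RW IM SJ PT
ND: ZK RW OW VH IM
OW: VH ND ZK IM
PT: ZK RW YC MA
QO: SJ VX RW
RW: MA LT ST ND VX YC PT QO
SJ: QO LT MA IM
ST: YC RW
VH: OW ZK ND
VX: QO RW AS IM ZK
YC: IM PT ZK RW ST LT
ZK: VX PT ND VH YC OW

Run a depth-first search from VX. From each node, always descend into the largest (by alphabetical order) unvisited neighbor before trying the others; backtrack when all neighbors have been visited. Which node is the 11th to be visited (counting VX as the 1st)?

OW

Visit VX
VX → ZK
ZK → YC
YC → ST
ST → RW
RW → QO
QO → SJ
SJ → MA
MA → PT
MA → IM
IM → OW
OW → VH
VH → ND
SJ → LT
VX → AS

Visit order: VX, ZK, YC, ST, RW, QO, SJ, MA, PT, IM, OW, VH, ND, LT, AS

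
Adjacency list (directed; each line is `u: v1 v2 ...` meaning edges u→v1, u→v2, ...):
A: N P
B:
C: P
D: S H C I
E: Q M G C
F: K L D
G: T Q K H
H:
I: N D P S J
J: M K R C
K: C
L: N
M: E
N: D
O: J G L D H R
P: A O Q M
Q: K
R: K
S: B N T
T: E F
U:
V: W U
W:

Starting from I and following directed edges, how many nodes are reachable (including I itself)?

BFS from I visits: I, S, P, N, J, D, T, B, Q, O, M, A, R, K, C, H, F, E, L, G
Reachable nodes: 20 of 23 total.

20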